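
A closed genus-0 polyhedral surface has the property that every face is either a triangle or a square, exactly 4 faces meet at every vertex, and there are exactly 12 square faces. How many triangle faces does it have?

8

Let x be the number of triangles; then F = 12 + x.
Edge–face incidences: 2E = 4·12 + 3·x = 48 + 3x.
Every vertex has degree 4, so 4V = 2E.
Euler: V − E + F = 2 ⇒ (2E)/4 − E + (12 + x) = 2.
Multiply by 8: 2·(2E) − 4·(2E) + 8·(12 + x) = 16, i.e. 96 + 8x − 2·(48 + 3x) = 16.
Collecting terms: 2x = 16, so x = 8.
Then 2E = 48 + 3·8 = 72, so E = 36, V = 2E/4 = 18, F = 12 + 8 = 20.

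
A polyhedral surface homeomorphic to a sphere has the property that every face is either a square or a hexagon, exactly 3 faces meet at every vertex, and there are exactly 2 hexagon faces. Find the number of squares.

6

Let x be the number of squares; then F = 2 + x.
Edge–face incidences: 2E = 6·2 + 4·x = 12 + 4x.
Every vertex has degree 3, so 3V = 2E.
Euler: V − E + F = 2 ⇒ (2E)/3 − E + (2 + x) = 2.
Multiply by 6: 2·(2E) − 3·(2E) + 6·(2 + x) = 12, i.e. 12 + 6x − (12 + 4x) = 12.
Collecting terms: 2x = 12, so x = 6.
Then 2E = 12 + 4·6 = 36, so E = 18, V = 2E/3 = 12, F = 2 + 6 = 8.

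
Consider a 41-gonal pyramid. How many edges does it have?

82

A pyramid on an n-gon base has one n-gon and n triangles: V = 41 + 1 = 42, E = 2·41 = 82, F = 41 + 1 = 42.
Check: V − E + F = 42 − 82 + 42 = 2.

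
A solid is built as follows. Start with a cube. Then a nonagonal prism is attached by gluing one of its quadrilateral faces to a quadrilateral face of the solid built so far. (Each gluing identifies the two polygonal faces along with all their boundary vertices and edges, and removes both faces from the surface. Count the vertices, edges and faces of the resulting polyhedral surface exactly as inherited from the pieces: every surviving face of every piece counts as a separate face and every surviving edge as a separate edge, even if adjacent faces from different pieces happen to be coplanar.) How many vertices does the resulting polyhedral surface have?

22

A cube: V=8, E=12, F=6.
Attach a nonagonal prism (V=18, E=27, F=11) along a 4-gon: merge 4 vertices and 4 edges, delete both glued faces → V=22, E=35, F=15.
Check: V − E + F = 22 − 35 + 15 = 2.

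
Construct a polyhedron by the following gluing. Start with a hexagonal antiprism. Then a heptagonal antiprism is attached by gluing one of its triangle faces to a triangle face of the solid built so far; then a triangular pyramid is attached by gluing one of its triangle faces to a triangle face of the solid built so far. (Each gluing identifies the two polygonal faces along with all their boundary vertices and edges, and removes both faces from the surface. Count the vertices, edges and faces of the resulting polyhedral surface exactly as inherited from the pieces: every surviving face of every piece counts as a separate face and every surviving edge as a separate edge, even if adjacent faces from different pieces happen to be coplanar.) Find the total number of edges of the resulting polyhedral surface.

A hexagonal antiprism: V=12, E=24, F=14.
Attach a heptagonal antiprism (V=14, E=28, F=16) along a 3-gon: merge 3 vertices and 3 edges, delete both glued faces → V=23, E=49, F=28.
Attach a triangular pyramid (V=4, E=6, F=4) along a 3-gon: merge 3 vertices and 3 edges, delete both glued faces → V=24, E=52, F=30.
Check: V − E + F = 24 − 52 + 30 = 2.

52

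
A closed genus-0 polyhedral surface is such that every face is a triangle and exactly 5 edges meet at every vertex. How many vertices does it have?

12

Each face has 3 edges and each edge borders two faces, so 2E = 3F.
Each vertex has degree 5, so 5V = 2E and hence V = 3F/5.
Euler: V − E + F = 2 ⇒ (3F/5) − (3F/2) + F = 2.
Multiply by 10: (6 − 15 + 10)F = 20, i.e. 1F = 20.
So F = 20, E = 3·20/2 = 30, V = 3·20/5 = 12.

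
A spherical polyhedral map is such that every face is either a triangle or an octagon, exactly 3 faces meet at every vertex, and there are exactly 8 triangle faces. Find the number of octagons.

Let x be the number of octagons; then F = 8 + x.
Edge–face incidences: 2E = 3·8 + 8·x = 24 + 8x.
Every vertex has degree 3, so 3V = 2E.
Euler: V − E + F = 2 ⇒ (2E)/3 − E + (8 + x) = 2.
Multiply by 6: 2·(2E) − 3·(2E) + 6·(8 + x) = 12, i.e. 48 + 6x − (24 + 8x) = 12.
Collecting terms: −2x + 24 = 12, so −2x = −12, so x = 6.
Then 2E = 24 + 8·6 = 72, so E = 36, V = 2E/3 = 24, F = 8 + 6 = 14.

6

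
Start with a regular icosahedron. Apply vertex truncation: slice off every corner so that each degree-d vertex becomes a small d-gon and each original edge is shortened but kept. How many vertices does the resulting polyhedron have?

The base solid has V = 12, E = 30, F = 20.
Truncation replaces each original edge-end by a new vertex, so V′ = 2E = 60.
Each original edge survives, and each old vertex of degree d contributes d new edges; summing degrees gives Σd = 2E, so E′ = E + 2E = 3E = 90.
Each original face survives and each original vertex becomes one new face: F′ = F + V = 32.

60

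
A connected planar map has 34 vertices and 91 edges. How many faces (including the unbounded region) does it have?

59

Euler's formula for a connected plane graph: V − E + F = 2, so F = 2 − 34 + 91 = 59.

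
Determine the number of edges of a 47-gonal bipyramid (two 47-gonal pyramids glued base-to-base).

141

A bipyramid over an n-gon has 2n triangular faces and n + 2 vertices: V = 47 + 2 = 49, E = 3·47 = 141, F = 2·47 = 94.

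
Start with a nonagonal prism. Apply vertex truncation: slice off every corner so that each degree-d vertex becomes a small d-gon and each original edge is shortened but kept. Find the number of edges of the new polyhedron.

The base solid has V = 18, E = 27, F = 11.
Truncation replaces each original edge-end by a new vertex, so V′ = 2E = 54.
Each original edge survives, and each old vertex of degree d contributes d new edges; summing degrees gives Σd = 2E, so E′ = E + 2E = 3E = 81.
Each original face survives and each original vertex becomes one new face: F′ = F + V = 29.

81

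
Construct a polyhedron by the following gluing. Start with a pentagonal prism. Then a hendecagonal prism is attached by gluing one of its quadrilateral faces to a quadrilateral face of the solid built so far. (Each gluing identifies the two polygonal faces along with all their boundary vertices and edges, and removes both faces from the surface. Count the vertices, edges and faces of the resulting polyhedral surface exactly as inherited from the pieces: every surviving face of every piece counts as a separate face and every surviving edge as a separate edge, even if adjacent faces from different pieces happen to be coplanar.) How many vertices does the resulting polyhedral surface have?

A pentagonal prism: V=10, E=15, F=7.
Attach a hendecagonal prism (V=22, E=33, F=13) along a 4-gon: merge 4 vertices and 4 edges, delete both glued faces → V=28, E=44, F=18.
Check: V − E + F = 28 − 44 + 18 = 2.

28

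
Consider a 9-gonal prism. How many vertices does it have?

A prism on an n-gon has two n-gon bases and n rectangular sides: V = 2·9 = 18, E = 3·9 = 27, F = 9 + 2 = 11.
Check: V − E + F = 18 − 27 + 11 = 2.

18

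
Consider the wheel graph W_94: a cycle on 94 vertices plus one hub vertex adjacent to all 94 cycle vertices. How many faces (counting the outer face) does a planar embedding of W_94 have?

95

W_94 has V = 94 + 1 = 95 vertices and E = 2·94 = 188 edges.
By Euler's formula F = 2 − V + E = 2 − 95 + 188 = 95.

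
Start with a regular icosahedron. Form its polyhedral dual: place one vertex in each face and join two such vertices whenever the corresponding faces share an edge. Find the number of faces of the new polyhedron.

The base solid has V = 12, E = 30, F = 20.
The dual swaps V and F and preserves E: V′ = F = 20, E′ = E = 30, F′ = V = 12.

12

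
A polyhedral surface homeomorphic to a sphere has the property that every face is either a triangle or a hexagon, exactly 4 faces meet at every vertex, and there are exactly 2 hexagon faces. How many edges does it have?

Let x be the number of triangles; then F = 2 + x.
Edge–face incidences: 2E = 6·2 + 3·x = 12 + 3x.
Every vertex has degree 4, so 4V = 2E.
Euler: V − E + F = 2 ⇒ (2E)/4 − E + (2 + x) = 2.
Multiply by 8: 2·(2E) − 4·(2E) + 8·(2 + x) = 16, i.e. 16 + 8x − 2·(12 + 3x) = 16.
Collecting terms: 2x − 8 = 16, so 2x = 24, so x = 12.
Then 2E = 12 + 3·12 = 48, so E = 24, V = 2E/4 = 12, F = 2 + 12 = 14.

24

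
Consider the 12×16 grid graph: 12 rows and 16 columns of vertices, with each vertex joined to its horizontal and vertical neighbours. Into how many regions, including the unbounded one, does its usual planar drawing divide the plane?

The grid has V = 12·16 = 192 vertices and E = 12·15 + 16·11 = 356 edges.
F = 2 − V + E = 2 − 192 + 356 = 166.

166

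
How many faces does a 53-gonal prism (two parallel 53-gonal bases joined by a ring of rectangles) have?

A prism on an n-gon has two n-gon bases and n rectangular sides: V = 2·53 = 106, E = 3·53 = 159, F = 53 + 2 = 55.
Check: V − E + F = 106 − 159 + 55 = 2.

55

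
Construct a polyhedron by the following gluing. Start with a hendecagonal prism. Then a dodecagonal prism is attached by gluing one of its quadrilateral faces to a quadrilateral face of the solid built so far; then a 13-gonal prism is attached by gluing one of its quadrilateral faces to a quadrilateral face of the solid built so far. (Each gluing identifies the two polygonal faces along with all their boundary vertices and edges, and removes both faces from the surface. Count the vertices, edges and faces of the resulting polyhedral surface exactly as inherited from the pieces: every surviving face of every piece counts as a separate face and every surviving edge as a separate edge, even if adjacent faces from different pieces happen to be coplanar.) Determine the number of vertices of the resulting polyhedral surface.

64

A hendecagonal prism: V=22, E=33, F=13.
Attach a dodecagonal prism (V=24, E=36, F=14) along a 4-gon: merge 4 vertices and 4 edges, delete both glued faces → V=42, E=65, F=25.
Attach a 13-gonal prism (V=26, E=39, F=15) along a 4-gon: merge 4 vertices and 4 edges, delete both glued faces → V=64, E=100, F=38.
Check: V − E + F = 64 − 100 + 38 = 2.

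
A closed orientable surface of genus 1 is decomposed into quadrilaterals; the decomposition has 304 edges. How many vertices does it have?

χ = 2 − 2·1 = 0, and every face is a square so 4F = 2E.
F = 2E/4 = 152. Then V = 0 + E − F = 0 + 304 − 152 = 152.

152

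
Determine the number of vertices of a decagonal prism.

20

A prism on an n-gon has two n-gon bases and n rectangular sides: V = 2·10 = 20, E = 3·10 = 30, F = 10 + 2 = 12.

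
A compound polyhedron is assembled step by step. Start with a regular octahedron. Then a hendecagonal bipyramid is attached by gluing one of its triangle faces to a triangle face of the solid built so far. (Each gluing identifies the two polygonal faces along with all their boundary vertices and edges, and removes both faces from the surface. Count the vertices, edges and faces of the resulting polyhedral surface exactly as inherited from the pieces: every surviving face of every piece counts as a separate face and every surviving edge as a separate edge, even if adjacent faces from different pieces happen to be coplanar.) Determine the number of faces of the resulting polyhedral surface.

28

A regular octahedron: V=6, E=12, F=8.
Attach a hendecagonal bipyramid (V=13, E=33, F=22) along a 3-gon: merge 3 vertices and 3 edges, delete both glued faces → V=16, E=42, F=28.
Check: V − E + F = 16 − 42 + 28 = 2.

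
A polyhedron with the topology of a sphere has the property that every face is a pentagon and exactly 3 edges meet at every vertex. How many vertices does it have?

20

Each face has 5 edges and each edge borders two faces, so 2E = 5F.
Each vertex has degree 3, so 3V = 2E and hence V = 5F/3.
Euler: V − E + F = 2 ⇒ (5F/3) − (5F/2) + F = 2.
Multiply by 6: (10 − 15 + 6)F = 12, i.e. 1F = 12.
So F = 12, E = 5·12/2 = 30, V = 5·12/3 = 20.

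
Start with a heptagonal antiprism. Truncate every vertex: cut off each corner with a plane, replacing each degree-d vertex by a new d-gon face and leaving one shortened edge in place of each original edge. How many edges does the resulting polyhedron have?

The base solid has V = 14, E = 28, F = 16.
Truncation replaces each original edge-end by a new vertex, so V′ = 2E = 56.
Each original edge survives, and each old vertex of degree d contributes d new edges; summing degrees gives Σd = 2E, so E′ = E + 2E = 3E = 84.
Each original face survives and each original vertex becomes one new face: F′ = F + V = 30.

84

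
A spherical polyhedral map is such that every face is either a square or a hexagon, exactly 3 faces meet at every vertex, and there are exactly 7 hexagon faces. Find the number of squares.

Let x be the number of squares; then F = 7 + x.
Edge–face incidences: 2E = 6·7 + 4·x = 42 + 4x.
Every vertex has degree 3, so 3V = 2E.
Euler: V − E + F = 2 ⇒ (2E)/3 − E + (7 + x) = 2.
Multiply by 6: 2·(2E) − 3·(2E) + 6·(7 + x) = 12, i.e. 42 + 6x − (42 + 4x) = 12.
Collecting terms: 2x = 12, so x = 6.
Then 2E = 42 + 4·6 = 66, so E = 33, V = 2E/3 = 22, F = 7 + 6 = 13.

6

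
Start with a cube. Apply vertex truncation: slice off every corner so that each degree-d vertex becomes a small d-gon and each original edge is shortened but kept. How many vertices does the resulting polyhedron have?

24

The base solid has V = 8, E = 12, F = 6.
Truncation replaces each original edge-end by a new vertex, so V′ = 2E = 24.
Each original edge survives, and each old vertex of degree d contributes d new edges; summing degrees gives Σd = 2E, so E′ = E + 2E = 3E = 36.
Each original face survives and each original vertex becomes one new face: F′ = F + V = 14.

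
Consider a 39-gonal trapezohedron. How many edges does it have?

156

The n-trapezohedron (dual of the n-antiprism) has V = 2·39 + 2 = 80, E = 4·39 = 156, F = 2·39 = 78.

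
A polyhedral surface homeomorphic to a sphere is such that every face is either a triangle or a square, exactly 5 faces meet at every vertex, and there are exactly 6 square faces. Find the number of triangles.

Let x be the number of triangles; then F = 6 + x.
Edge–face incidences: 2E = 4·6 + 3·x = 24 + 3x.
Every vertex has degree 5, so 5V = 2E.
Euler: V − E + F = 2 ⇒ (2E)/5 − E + (6 + x) = 2.
Multiply by 10: 2·(2E) − 5·(2E) + 10·(6 + x) = 20, i.e. 60 + 10x − 3·(24 + 3x) = 20.
Collecting terms: x − 12 = 20, so x = 32.
Then 2E = 24 + 3·32 = 120, so E = 60, V = 2E/5 = 24, F = 6 + 32 = 38.

32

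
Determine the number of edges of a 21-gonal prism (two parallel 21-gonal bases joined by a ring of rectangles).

63

A prism on an n-gon has two n-gon bases and n rectangular sides: V = 2·21 = 42, E = 3·21 = 63, F = 21 + 2 = 23.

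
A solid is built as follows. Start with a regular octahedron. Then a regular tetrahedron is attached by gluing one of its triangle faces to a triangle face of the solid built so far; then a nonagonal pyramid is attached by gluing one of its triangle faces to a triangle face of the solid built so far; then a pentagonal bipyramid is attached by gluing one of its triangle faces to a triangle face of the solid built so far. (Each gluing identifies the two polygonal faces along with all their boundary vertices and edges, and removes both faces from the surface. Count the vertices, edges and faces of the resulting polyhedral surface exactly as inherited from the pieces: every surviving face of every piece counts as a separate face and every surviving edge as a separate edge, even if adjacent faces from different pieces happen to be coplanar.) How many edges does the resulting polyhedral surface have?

42

A regular octahedron: V=6, E=12, F=8.
Attach a regular tetrahedron (V=4, E=6, F=4) along a 3-gon: merge 3 vertices and 3 edges, delete both glued faces → V=7, E=15, F=10.
Attach a nonagonal pyramid (V=10, E=18, F=10) along a 3-gon: merge 3 vertices and 3 edges, delete both glued faces → V=14, E=30, F=18.
Attach a pentagonal bipyramid (V=7, E=15, F=10) along a 3-gon: merge 3 vertices and 3 edges, delete both glued faces → V=18, E=42, F=26.
Check: V − E + F = 18 − 42 + 26 = 2.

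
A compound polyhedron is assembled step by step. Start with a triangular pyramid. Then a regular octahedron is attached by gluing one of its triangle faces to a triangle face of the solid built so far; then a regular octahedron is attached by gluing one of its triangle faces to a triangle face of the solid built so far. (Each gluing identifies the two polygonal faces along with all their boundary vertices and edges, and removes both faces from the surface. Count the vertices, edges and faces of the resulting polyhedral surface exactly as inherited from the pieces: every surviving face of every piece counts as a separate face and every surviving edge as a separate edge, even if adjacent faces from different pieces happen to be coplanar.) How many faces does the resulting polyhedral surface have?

A triangular pyramid: V=4, E=6, F=4.
Attach a regular octahedron (V=6, E=12, F=8) along a 3-gon: merge 3 vertices and 3 edges, delete both glued faces → V=7, E=15, F=10.
Attach a regular octahedron (V=6, E=12, F=8) along a 3-gon: merge 3 vertices and 3 edges, delete both glued faces → V=10, E=24, F=16.
Check: V − E + F = 10 − 24 + 16 = 2.

16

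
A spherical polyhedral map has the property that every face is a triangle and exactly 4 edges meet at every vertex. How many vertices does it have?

Each face has 3 edges and each edge borders two faces, so 2E = 3F.
Each vertex has degree 4, so 4V = 2E and hence V = 3F/4.
Euler: V − E + F = 2 ⇒ (3F/4) − (3F/2) + F = 2.
Multiply by 8: (6 − 12 + 8)F = 16, i.e. 2F = 16.
So F = 8, E = 3·8/2 = 12, V = 3·8/4 = 6.

6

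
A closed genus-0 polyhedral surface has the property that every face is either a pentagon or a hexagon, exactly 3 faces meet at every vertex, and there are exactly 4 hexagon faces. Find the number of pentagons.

12

Let x be the number of pentagons; then F = 4 + x.
Edge–face incidences: 2E = 6·4 + 5·x = 24 + 5x.
Every vertex has degree 3, so 3V = 2E.
Euler: V − E + F = 2 ⇒ (2E)/3 − E + (4 + x) = 2.
Multiply by 6: 2·(2E) − 3·(2E) + 6·(4 + x) = 12, i.e. 24 + 6x − (24 + 5x) = 12.
Collecting terms: x = 12.
Then 2E = 24 + 5·12 = 84, so E = 42, V = 2E/3 = 28, F = 4 + 12 = 16.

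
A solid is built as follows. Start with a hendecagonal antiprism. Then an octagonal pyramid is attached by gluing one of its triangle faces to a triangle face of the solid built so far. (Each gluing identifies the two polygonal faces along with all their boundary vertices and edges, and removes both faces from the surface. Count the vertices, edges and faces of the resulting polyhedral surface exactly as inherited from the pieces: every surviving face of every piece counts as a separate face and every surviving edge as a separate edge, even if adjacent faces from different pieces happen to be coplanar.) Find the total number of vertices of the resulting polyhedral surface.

A hendecagonal antiprism: V=22, E=44, F=24.
Attach an octagonal pyramid (V=9, E=16, F=9) along a 3-gon: merge 3 vertices and 3 edges, delete both glued faces → V=28, E=57, F=31.
Check: V − E + F = 28 − 57 + 31 = 2.

28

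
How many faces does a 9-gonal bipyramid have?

18

A bipyramid over an n-gon has 2n triangular faces and n + 2 vertices: V = 9 + 2 = 11, E = 3·9 = 27, F = 2·9 = 18.
Check: V − E + F = 11 − 27 + 18 = 2.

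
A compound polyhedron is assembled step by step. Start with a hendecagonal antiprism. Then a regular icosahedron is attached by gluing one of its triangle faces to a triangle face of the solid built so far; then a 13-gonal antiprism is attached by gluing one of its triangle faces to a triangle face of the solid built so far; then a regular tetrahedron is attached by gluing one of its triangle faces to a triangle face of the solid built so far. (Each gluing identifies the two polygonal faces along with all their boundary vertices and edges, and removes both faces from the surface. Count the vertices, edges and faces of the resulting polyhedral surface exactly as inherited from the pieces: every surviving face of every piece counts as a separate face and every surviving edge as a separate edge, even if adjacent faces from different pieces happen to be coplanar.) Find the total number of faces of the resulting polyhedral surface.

A hendecagonal antiprism: V=22, E=44, F=24.
Attach a regular icosahedron (V=12, E=30, F=20) along a 3-gon: merge 3 vertices and 3 edges, delete both glued faces → V=31, E=71, F=42.
Attach a 13-gonal antiprism (V=26, E=52, F=28) along a 3-gon: merge 3 vertices and 3 edges, delete both glued faces → V=54, E=120, F=68.
Attach a regular tetrahedron (V=4, E=6, F=4) along a 3-gon: merge 3 vertices and 3 edges, delete both glued faces → V=55, E=123, F=70.
Check: V − E + F = 55 − 123 + 70 = 2.

70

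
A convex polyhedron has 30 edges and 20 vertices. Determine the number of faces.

12

Here V − E + F = 2.
F = 2 − V + E = 2 − 20 + 30 = 12.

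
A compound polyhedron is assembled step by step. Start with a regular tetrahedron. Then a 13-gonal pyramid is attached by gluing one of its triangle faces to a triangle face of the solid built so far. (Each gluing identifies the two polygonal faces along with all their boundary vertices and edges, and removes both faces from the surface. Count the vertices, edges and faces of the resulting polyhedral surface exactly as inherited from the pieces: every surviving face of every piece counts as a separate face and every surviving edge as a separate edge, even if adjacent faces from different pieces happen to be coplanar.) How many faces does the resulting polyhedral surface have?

16

A regular tetrahedron: V=4, E=6, F=4.
Attach a 13-gonal pyramid (V=14, E=26, F=14) along a 3-gon: merge 3 vertices and 3 edges, delete both glued faces → V=15, E=29, F=16.
Check: V − E + F = 15 − 29 + 16 = 2.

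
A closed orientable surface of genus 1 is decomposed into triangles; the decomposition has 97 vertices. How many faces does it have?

χ = 2 − 2·1 = 0, and every face is a triangle so 3F = 2E.
V − E + F = 0 with E = 3F/2 gives 97 − (3/2 − 1)·F = 0, so F = 194 and E = 291.

194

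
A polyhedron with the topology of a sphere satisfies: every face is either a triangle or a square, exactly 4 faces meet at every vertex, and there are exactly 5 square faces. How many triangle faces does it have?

8

Let x be the number of triangles; then F = 5 + x.
Edge–face incidences: 2E = 4·5 + 3·x = 20 + 3x.
Every vertex has degree 4, so 4V = 2E.
Euler: V − E + F = 2 ⇒ (2E)/4 − E + (5 + x) = 2.
Multiply by 8: 2·(2E) − 4·(2E) + 8·(5 + x) = 16, i.e. 40 + 8x − 2·(20 + 3x) = 16.
Collecting terms: 2x = 16, so x = 8.
Then 2E = 20 + 3·8 = 44, so E = 22, V = 2E/4 = 11, F = 5 + 8 = 13.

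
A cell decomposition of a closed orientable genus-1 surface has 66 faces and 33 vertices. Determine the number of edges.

For a closed orientable surface of genus 1, χ = 2 − 2·1 = 0.
E = V + F − (0) = 33 + 66 − (0) = 99.

99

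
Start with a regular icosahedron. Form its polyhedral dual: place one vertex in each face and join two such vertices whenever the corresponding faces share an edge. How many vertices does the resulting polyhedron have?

The base solid has V = 12, E = 30, F = 20.
The dual swaps V and F and preserves E: V′ = F = 20, E′ = E = 30, F′ = V = 12.

20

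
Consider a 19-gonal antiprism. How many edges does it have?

76

An antiprism on an n-gon has two n-gon caps and 2n triangles: V = 2·19 = 38, E = 4·19 = 76, F = 2·19 + 2 = 40.
Check: V − E + F = 38 − 76 + 40 = 2.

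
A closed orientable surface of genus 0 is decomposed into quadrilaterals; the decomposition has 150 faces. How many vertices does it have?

χ = 2 − 2·0 = 2, and every face is a square so 4F = 2E.
E = 4·150/2 = 300. Then V = 2 + E − F = 2 + 300 − 150 = 152.

152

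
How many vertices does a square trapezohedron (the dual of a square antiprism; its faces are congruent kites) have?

10

The n-trapezohedron (dual of the n-antiprism) has V = 2·4 + 2 = 10, E = 4·4 = 16, F = 2·4 = 8.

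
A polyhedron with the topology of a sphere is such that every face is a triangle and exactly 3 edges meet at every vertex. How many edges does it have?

Each face has 3 edges and each edge borders two faces, so 2E = 3F.
Each vertex has degree 3, so 3V = 2E and hence V = 3F/3.
Euler: V − E + F = 2 ⇒ (3F/3) − (3F/2) + F = 2.
Multiply by 6: (6 − 9 + 6)F = 12, i.e. 3F = 12.
So F = 4, E = 3·4/2 = 6, V = 3·4/3 = 4.

6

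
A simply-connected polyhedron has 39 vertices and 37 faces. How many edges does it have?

Here V − E + F = 2.
E = V + F − (2) = 39 + 37 − (2) = 74.

74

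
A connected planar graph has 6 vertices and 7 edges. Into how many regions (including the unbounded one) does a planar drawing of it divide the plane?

3

Euler's formula for a connected plane graph: V − E + F = 2, so F = 2 − 6 + 7 = 3.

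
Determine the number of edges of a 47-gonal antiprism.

188

An antiprism on an n-gon has two n-gon caps and 2n triangles: V = 2·47 = 94, E = 4·47 = 188, F = 2·47 + 2 = 96.
Check: V − E + F = 94 − 188 + 96 = 2.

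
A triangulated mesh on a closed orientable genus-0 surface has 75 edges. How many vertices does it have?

χ = 2 − 2·0 = 2, and every face is a triangle so 3F = 2E.
F = 2E/3 = 50. Then V = 2 + E − F = 2 + 75 − 50 = 27.

27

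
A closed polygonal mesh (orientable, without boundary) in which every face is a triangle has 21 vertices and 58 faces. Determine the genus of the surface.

Every face is a triangle, so 2E = 3·58 = 174, giving E = 87.
χ = V − E + F = 21 − 87 + 58 = -8.
For a closed orientable surface χ = 2 − 2g, so g = (2 − (-8))/2 = 5.

5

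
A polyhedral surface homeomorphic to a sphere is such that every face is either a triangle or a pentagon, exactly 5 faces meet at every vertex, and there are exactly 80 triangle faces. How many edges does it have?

150

Let x be the number of pentagons; then F = 80 + x.
Edge–face incidences: 2E = 3·80 + 5·x = 240 + 5x.
Every vertex has degree 5, so 5V = 2E.
Euler: V − E + F = 2 ⇒ (2E)/5 − E + (80 + x) = 2.
Multiply by 10: 2·(2E) − 5·(2E) + 10·(80 + x) = 20, i.e. 800 + 10x − 3·(240 + 5x) = 20.
Collecting terms: −5x + 80 = 20, so −5x = −60, so x = 12.
Then 2E = 240 + 5·12 = 300, so E = 150, V = 2E/5 = 60, F = 80 + 12 = 92.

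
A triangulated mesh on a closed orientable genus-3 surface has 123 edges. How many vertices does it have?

37

χ = 2 − 2·3 = -4, and every face is a triangle so 3F = 2E.
F = 2E/3 = 82. Then V = -4 + E − F = -4 + 123 − 82 = 37.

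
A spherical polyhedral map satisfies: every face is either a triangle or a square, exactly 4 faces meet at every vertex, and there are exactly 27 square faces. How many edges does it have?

Let x be the number of triangles; then F = 27 + x.
Edge–face incidences: 2E = 4·27 + 3·x = 108 + 3x.
Every vertex has degree 4, so 4V = 2E.
Euler: V − E + F = 2 ⇒ (2E)/4 − E + (27 + x) = 2.
Multiply by 8: 2·(2E) − 4·(2E) + 8·(27 + x) = 16, i.e. 216 + 8x − 2·(108 + 3x) = 16.
Collecting terms: 2x = 16, so x = 8.
Then 2E = 108 + 3·8 = 132, so E = 66, V = 2E/4 = 33, F = 27 + 8 = 35.

66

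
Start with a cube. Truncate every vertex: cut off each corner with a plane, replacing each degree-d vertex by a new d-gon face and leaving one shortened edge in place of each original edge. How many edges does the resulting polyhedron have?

The base solid has V = 8, E = 12, F = 6.
Truncation replaces each original edge-end by a new vertex, so V′ = 2E = 24.
Each original edge survives, and each old vertex of degree d contributes d new edges; summing degrees gives Σd = 2E, so E′ = E + 2E = 3E = 36.
Each original face survives and each original vertex becomes one new face: F′ = F + V = 14.

36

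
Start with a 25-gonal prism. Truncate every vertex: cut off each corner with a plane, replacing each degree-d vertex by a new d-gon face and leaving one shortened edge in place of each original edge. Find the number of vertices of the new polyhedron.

150

The base solid has V = 50, E = 75, F = 27.
Truncation replaces each original edge-end by a new vertex, so V′ = 2E = 150.
Each original edge survives, and each old vertex of degree d contributes d new edges; summing degrees gives Σd = 2E, so E′ = E + 2E = 3E = 225.
Each original face survives and each original vertex becomes one new face: F′ = F + V = 77.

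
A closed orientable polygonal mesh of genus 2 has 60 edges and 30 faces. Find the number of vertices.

28

For a closed orientable surface of genus 2, χ = 2 − 2·2 = -2.
V = -2 + E − F = -2 + 60 − 30 = 28.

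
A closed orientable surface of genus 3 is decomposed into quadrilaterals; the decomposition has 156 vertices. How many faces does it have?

160

χ = 2 − 2·3 = -4, and every face is a square so 4F = 2E.
V − E + F = -4 with E = 4F/2 gives 156 − (4/2 − 1)·F = -4, so F = 160 and E = 320.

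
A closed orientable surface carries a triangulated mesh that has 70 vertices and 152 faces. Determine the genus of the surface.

4

Every face is a triangle, so 2E = 3·152 = 456, giving E = 228.
χ = V − E + F = 70 − 228 + 152 = -6.
For a closed orientable surface χ = 2 − 2g, so g = (2 − (-6))/2 = 4.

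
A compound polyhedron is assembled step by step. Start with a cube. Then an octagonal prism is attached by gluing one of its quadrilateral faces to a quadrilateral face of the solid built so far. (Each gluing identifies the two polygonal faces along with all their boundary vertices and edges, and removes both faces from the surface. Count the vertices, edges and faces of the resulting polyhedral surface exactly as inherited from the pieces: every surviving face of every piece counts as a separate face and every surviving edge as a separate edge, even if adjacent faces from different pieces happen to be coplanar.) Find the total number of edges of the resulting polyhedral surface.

32

A cube: V=8, E=12, F=6.
Attach an octagonal prism (V=16, E=24, F=10) along a 4-gon: merge 4 vertices and 4 edges, delete both glued faces → V=20, E=32, F=14.
Check: V − E + F = 20 − 32 + 14 = 2.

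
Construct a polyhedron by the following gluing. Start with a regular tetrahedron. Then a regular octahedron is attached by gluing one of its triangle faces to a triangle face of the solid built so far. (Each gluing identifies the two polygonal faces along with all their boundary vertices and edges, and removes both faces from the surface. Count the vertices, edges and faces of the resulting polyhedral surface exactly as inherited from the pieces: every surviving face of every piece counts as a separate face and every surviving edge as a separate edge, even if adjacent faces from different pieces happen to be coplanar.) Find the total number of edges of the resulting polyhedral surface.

15

A regular tetrahedron: V=4, E=6, F=4.
Attach a regular octahedron (V=6, E=12, F=8) along a 3-gon: merge 3 vertices and 3 edges, delete both glued faces → V=7, E=15, F=10.
Check: V − E + F = 7 − 15 + 10 = 2.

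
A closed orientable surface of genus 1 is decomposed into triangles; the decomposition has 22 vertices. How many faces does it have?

χ = 2 − 2·1 = 0, and every face is a triangle so 3F = 2E.
V − E + F = 0 with E = 3F/2 gives 22 − (3/2 − 1)·F = 0, so F = 44 and E = 66.

44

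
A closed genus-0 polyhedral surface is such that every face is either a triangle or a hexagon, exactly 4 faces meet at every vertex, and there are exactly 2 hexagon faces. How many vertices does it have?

Let x be the number of triangles; then F = 2 + x.
Edge–face incidences: 2E = 6·2 + 3·x = 12 + 3x.
Every vertex has degree 4, so 4V = 2E.
Euler: V − E + F = 2 ⇒ (2E)/4 − E + (2 + x) = 2.
Multiply by 8: 2·(2E) − 4·(2E) + 8·(2 + x) = 16, i.e. 16 + 8x − 2·(12 + 3x) = 16.
Collecting terms: 2x − 8 = 16, so 2x = 24, so x = 12.
Then 2E = 12 + 3·12 = 48, so E = 24, V = 2E/4 = 12, F = 2 + 12 = 14.

12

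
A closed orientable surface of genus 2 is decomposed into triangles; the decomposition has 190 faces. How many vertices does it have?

χ = 2 − 2·2 = -2, and every face is a triangle so 3F = 2E.
E = 3·190/2 = 285. Then V = -2 + E − F = -2 + 285 − 190 = 93.

93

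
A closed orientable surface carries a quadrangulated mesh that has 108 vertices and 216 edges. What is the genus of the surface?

1

Every face is a square and each edge borders two faces, so 4F = 2·216, giving F = 108.
χ = V − E + F = 108 − 216 + 108 = 0.
For a closed orientable surface χ = 2 − 2g, so g = (2 − (0))/2 = 1.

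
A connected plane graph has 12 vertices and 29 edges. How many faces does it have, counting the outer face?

19

Euler's formula for a connected plane graph: V − E + F = 2, so F = 2 − 12 + 29 = 19.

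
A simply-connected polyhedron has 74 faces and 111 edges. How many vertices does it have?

Here V − E + F = 2.
V = 2 + E − F = 2 + 111 − 74 = 39.

39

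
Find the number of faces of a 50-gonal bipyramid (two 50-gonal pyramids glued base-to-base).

A bipyramid over an n-gon has 2n triangular faces and n + 2 vertices: V = 50 + 2 = 52, E = 3·50 = 150, F = 2·50 = 100.
Check: V − E + F = 52 − 150 + 100 = 2.

100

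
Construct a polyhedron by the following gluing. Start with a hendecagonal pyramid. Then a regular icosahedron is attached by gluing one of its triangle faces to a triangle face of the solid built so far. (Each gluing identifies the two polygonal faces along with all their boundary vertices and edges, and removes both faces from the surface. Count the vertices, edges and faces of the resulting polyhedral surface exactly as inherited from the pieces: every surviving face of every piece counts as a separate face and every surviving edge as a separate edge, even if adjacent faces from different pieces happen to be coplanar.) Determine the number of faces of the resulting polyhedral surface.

30

A hendecagonal pyramid: V=12, E=22, F=12.
Attach a regular icosahedron (V=12, E=30, F=20) along a 3-gon: merge 3 vertices and 3 edges, delete both glued faces → V=21, E=49, F=30.
Check: V − E + F = 21 − 49 + 30 = 2.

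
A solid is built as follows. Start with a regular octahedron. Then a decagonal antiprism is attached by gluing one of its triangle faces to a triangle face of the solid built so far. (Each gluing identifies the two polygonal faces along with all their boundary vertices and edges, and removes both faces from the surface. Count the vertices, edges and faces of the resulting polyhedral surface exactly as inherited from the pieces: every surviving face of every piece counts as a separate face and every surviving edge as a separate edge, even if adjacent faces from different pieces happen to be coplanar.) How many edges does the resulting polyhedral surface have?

49

A regular octahedron: V=6, E=12, F=8.
Attach a decagonal antiprism (V=20, E=40, F=22) along a 3-gon: merge 3 vertices and 3 edges, delete both glued faces → V=23, E=49, F=28.
Check: V − E + F = 23 − 49 + 28 = 2.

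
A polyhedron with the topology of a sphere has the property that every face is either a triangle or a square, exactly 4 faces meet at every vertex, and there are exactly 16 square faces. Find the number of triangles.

8

Let x be the number of triangles; then F = 16 + x.
Edge–face incidences: 2E = 4·16 + 3·x = 64 + 3x.
Every vertex has degree 4, so 4V = 2E.
Euler: V − E + F = 2 ⇒ (2E)/4 − E + (16 + x) = 2.
Multiply by 8: 2·(2E) − 4·(2E) + 8·(16 + x) = 16, i.e. 128 + 8x − 2·(64 + 3x) = 16.
Collecting terms: 2x = 16, so x = 8.
Then 2E = 64 + 3·8 = 88, so E = 44, V = 2E/4 = 22, F = 16 + 8 = 24.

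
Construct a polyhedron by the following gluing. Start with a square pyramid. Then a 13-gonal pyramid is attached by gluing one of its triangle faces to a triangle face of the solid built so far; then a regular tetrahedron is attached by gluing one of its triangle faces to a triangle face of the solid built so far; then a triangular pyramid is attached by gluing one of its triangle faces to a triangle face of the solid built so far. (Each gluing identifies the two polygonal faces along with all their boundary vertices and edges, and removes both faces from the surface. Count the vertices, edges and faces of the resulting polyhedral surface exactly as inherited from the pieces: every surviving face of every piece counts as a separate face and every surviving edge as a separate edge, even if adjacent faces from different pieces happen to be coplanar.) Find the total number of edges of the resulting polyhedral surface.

37

A square pyramid: V=5, E=8, F=5.
Attach a 13-gonal pyramid (V=14, E=26, F=14) along a 3-gon: merge 3 vertices and 3 edges, delete both glued faces → V=16, E=31, F=17.
Attach a regular tetrahedron (V=4, E=6, F=4) along a 3-gon: merge 3 vertices and 3 edges, delete both glued faces → V=17, E=34, F=19.
Attach a triangular pyramid (V=4, E=6, F=4) along a 3-gon: merge 3 vertices and 3 edges, delete both glued faces → V=18, E=37, F=21.
Check: V − E + F = 18 − 37 + 21 = 2.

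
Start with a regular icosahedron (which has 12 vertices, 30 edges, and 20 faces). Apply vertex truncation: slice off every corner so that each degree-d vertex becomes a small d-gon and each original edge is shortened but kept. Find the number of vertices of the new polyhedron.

60

Truncation replaces each original edge-end by a new vertex, so V′ = 2E = 60.
Each original edge survives, and each old vertex of degree d contributes d new edges; summing degrees gives Σd = 2E, so E′ = E + 2E = 3E = 90.
Each original face survives and each original vertex becomes one new face: F′ = F + V = 32.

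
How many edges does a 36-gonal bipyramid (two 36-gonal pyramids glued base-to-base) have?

A bipyramid over an n-gon has 2n triangular faces and n + 2 vertices: V = 36 + 2 = 38, E = 3·36 = 108, F = 2·36 = 72.

108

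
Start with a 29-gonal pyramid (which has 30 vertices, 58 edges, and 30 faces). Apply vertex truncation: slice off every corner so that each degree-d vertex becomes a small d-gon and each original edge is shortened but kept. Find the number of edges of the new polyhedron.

Truncation replaces each original edge-end by a new vertex, so V′ = 2E = 116.
Each original edge survives, and each old vertex of degree d contributes d new edges; summing degrees gives Σd = 2E, so E′ = E + 2E = 3E = 174.
Each original face survives and each original vertex becomes one new face: F′ = F + V = 60.

174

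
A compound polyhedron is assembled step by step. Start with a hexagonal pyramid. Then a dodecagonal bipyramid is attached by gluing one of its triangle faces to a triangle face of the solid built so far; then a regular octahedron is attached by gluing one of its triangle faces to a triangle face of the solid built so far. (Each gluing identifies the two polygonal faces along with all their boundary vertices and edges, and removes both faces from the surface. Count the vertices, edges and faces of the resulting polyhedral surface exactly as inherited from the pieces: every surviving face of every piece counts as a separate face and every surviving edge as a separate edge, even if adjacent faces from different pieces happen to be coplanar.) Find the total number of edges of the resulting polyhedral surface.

A hexagonal pyramid: V=7, E=12, F=7.
Attach a dodecagonal bipyramid (V=14, E=36, F=24) along a 3-gon: merge 3 vertices and 3 edges, delete both glued faces → V=18, E=45, F=29.
Attach a regular octahedron (V=6, E=12, F=8) along a 3-gon: merge 3 vertices and 3 edges, delete both glued faces → V=21, E=54, F=35.
Check: V − E + F = 21 − 54 + 35 = 2.

54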